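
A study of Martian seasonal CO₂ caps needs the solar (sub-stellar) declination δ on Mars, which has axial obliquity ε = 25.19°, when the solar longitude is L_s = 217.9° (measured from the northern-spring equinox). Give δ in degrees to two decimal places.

δ = -15.16°

sin δ = sin ε · sin L_s = sin 25.19° × sin 217.9° = -0.261453.
δ = arcsin(-0.261453) = -15.16°.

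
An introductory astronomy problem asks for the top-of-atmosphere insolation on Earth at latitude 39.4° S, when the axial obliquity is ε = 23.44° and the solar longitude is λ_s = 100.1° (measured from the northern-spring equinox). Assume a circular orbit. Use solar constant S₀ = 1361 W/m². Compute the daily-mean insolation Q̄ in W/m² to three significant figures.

Q̄ ≈ 158 W/m²

Solar declination: sin δ = sin ε · sin λ_s = sin 23.44° × sin 100.1° = 0.39162, so δ = +23.056°.
cos H₀ = −tan(-39.4°) tan(+23.056°) = 0.3496, H₀ = 1.2136 rad.
Bracket: H₀ sin φ sin δ + cos φ cos δ sin H₀ = 1.2136×-0.63473×0.39162 + 0.77273×0.92013×0.93690 = -0.301668 + 0.666147 = 0.364479.
Q̄ = (S₀/π) × [bracket] = (1361/π) × 0.364479 = 157.9 W/m².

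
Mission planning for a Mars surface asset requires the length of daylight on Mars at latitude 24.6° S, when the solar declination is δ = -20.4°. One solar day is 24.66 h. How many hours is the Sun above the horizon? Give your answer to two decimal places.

cos H₀ = −tan φ · tan δ = −tan(-24.6°) × tan(-20.400°) = -0.1703, so H₀ = 1.7419 rad = 99.80°.
Daylight = 2H₀/(2π) × 24.66 h = (1.7419/π) × 24.66 = 13.67 h.

13.67 h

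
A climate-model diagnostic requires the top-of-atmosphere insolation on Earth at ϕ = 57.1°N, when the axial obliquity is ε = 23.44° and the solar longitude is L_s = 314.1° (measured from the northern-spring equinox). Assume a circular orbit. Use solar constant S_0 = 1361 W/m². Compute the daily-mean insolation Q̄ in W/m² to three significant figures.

Solar declination: sin δ = sin ε · sin L_s = sin 23.44° × sin 314.1° = -0.28566, so δ = -16.598°.
cos h₀ = −tan(+57.1°) tan(-16.598°) = 0.4608, h₀ = 1.0919 rad.
Bracket: h₀ sin ϕ sin δ + cos ϕ cos δ sin h₀ = 1.0919×0.83962×-0.28566 + 0.54317×0.95833×0.88752 = -0.261888 + 0.461986 = 0.200098.
Q̄ = (S_0/π) × [bracket] = (1361/π) × 0.200098 = 86.69 W/m².

Q̄ ≈ 86.7 W/m²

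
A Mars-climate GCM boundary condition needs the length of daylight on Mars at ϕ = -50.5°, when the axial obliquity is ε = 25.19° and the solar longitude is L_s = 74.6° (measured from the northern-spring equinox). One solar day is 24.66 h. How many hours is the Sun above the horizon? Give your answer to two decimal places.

Solar declination: sin δ = sin ε · sin L_s = sin 25.19° × sin 74.6° = 0.41034, so δ = +24.226°.
cos h₀ = −tan ϕ · tan δ = −tan(-50.5°) × tan(+24.226°) = 0.5459, so h₀ = 0.9934 rad = 56.92°.
Daylight = 2h₀/(2π) × 24.66 h = (0.9934/π) × 24.66 = 7.80 h.

7.80 h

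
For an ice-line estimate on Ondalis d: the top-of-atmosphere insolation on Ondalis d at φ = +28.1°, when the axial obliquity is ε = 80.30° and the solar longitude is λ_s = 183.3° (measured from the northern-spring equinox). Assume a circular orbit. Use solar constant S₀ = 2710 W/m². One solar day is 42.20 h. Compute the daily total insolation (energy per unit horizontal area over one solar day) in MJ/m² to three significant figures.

110 MJ/m²

Solar declination: sin δ = sin ε · sin λ_s = sin 80.30° × sin 183.3° = -0.05674, so δ = -3.253°.
cos H₀ = −tan(+28.1°) tan(-3.253°) = 0.0303, H₀ = 1.5404 rad.
Bracket: H₀ sin φ sin δ + cos φ cos δ sin H₀ = 1.5404×0.47101×-0.05674 + 0.88213×0.99839×0.99954 = -0.041167 + 0.880305 = 0.839138.
Q̄ = (S₀/π) × [bracket] = (2710/π) × 0.839138 = 723.86 W/m².
Daily total = Q̄ × 42.20 h × 3600 s/h = 723.86 × 42.20 × 3600 / 10⁶ = 110.0 MJ/m².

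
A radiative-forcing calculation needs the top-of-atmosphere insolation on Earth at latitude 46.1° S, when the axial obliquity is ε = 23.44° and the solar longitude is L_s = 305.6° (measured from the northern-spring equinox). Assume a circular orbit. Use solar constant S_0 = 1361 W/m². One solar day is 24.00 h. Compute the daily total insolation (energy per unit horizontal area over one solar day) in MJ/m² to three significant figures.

39.8 MJ/m²

Solar declination: sin δ = sin ε · sin L_s = sin 23.44° × sin 305.6° = -0.32344, so δ = -18.871°.
cos h₀ = −tan(-46.1°) tan(-18.871°) = -0.3552, h₀ = 1.9339 rad.
Bracket: h₀ sin ϕ sin δ + cos ϕ cos δ sin h₀ = 1.9339×-0.72055×-0.32344 + 0.69340×0.94625×0.93479 = 0.450704 + 0.613344 = 1.064048.
Q̄ = (S_0/π) × [bracket] = (1361/π) × 1.064048 = 460.97 W/m².
Daily total = Q̄ × 24.00 h × 3600 s/h = 460.97 × 24.00 × 3600 / 10⁶ = 39.83 MJ/m².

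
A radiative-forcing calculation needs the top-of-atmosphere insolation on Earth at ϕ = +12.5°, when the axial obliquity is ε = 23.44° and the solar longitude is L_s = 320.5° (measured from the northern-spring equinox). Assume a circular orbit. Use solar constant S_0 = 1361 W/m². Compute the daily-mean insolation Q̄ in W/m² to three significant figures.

Solar declination: sin δ = sin ε · sin L_s = sin 23.44° × sin 320.5° = -0.25302, so δ = -14.657°.
cos h₀ = −tan(+12.5°) tan(-14.657°) = 0.0580, h₀ = 1.5128 rad.
Bracket: h₀ sin ϕ sin δ + cos ϕ cos δ sin h₀ = 1.5128×0.21644×-0.25302 + 0.97630×0.96746×0.99832 = -0.082846 + 0.942944 = 0.860098.
Q̄ = (S_0/π) × [bracket] = (1361/π) × 0.860098 = 372.6 W/m².

Q̄ ≈ 373 W/m²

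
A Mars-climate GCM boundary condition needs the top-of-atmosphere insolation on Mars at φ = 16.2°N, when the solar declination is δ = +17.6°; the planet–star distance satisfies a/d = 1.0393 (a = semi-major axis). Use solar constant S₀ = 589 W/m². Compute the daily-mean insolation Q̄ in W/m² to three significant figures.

Q̄ ≈ 213 W/m²

cos H₀ = −tan(+16.2°) tan(+17.600°) = -0.0922, H₀ = 1.6631 rad.
Bracket: H₀ sin φ sin δ + cos φ cos δ sin H₀ = 1.6631×0.27899×0.30237 + 0.96029×0.95319×0.99574 = 0.140296 + 0.911439 = 1.051735.
Inverse-square distance factor (a/d)² = 1.0393² = 1.080144.
Q̄ = (S₀/π) × 1.080144 × [bracket] = (589/π) × 1.080144 × 1.051735 = 213.0 W/m².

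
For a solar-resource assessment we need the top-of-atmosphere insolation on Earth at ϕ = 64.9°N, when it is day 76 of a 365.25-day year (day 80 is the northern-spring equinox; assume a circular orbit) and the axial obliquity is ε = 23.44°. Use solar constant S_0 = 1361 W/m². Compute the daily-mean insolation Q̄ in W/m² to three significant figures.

Solar longitude: L_s = 360° × (76 − 80)/365.25 = -3.943°, i.e. -3.943° + 360° = 356.057°.
sin δ = sin 23.44° × sin 356.057° = -0.02735, so δ = -1.567°.
cos h₀ = −tan(+64.9°) tan(-1.567°) = 0.0584, h₀ = 1.5124 rad.
Bracket: h₀ sin ϕ sin δ + cos ϕ cos δ sin h₀ = 1.5124×0.90557×-0.02735 + 0.42420×0.99963×0.99829 = -0.037458 + 0.423318 = 0.385860.
Q̄ = (S_0/π) × [bracket] = (1361/π) × 0.385860 = 167.2 W/m².

Q̄ ≈ 167 W/m²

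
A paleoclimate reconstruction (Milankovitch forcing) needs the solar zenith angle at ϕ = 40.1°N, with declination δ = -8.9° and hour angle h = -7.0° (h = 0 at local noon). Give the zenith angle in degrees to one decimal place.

θ_z = 49.4°

cos θ_z = sin ϕ sin δ + cos ϕ cos δ cos h = -0.099653 + 0.750079 = 0.650426.
θ_z = arccos(0.650426) = 49.4°.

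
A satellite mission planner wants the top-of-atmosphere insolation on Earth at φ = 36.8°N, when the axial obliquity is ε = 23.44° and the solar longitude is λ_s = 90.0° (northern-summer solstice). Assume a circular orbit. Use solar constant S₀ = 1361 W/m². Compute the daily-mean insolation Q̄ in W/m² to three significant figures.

Q̄ ≈ 497 W/m²

Solar declination: sin δ = sin ε · sin λ_s = sin 23.44° × sin 90.0° = 0.39779, so δ = +23.440°.
cos H₀ = −tan(+36.8°) tan(+23.440°) = -0.3244, H₀ = 1.9011 rad.
Bracket: H₀ sin φ sin δ + cos φ cos δ sin H₀ = 1.9011×0.59902×0.39779 + 0.80073×0.91748×0.94594 = 0.453002 + 0.694938 = 1.147940.
Q̄ = (S₀/π) × [bracket] = (1361/π) × 1.147940 = 497.3 W/m².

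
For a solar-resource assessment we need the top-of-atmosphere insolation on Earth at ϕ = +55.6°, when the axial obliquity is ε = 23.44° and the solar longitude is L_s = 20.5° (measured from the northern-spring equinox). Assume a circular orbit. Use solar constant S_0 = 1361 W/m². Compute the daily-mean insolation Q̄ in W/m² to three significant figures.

Solar declination: sin δ = sin ε · sin L_s = sin 23.44° × sin 20.5° = 0.13931, so δ = +8.008°.
cos h₀ = −tan(+55.6°) tan(+8.008°) = -0.2055, h₀ = 1.7777 rad.
Bracket: h₀ sin ϕ sin δ + cos ϕ cos δ sin h₀ = 1.7777×0.82511×0.13931 + 0.56497×0.99025×0.97867 = 0.204340 + 0.547528 = 0.751868.
Q̄ = (S_0/π) × [bracket] = (1361/π) × 0.751868 = 325.7 W/m².

Q̄ ≈ 326 W/m²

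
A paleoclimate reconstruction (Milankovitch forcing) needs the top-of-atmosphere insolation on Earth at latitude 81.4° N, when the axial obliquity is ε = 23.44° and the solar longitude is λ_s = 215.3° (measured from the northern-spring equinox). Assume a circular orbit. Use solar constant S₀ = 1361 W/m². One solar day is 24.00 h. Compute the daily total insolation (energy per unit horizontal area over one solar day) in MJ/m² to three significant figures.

0.00 MJ/m²

Solar declination: sin δ = sin ε · sin λ_s = sin 23.44° × sin 215.3° = -0.22987, so δ = -13.289°.
cos H₀ = −tan(+81.4°) tan(-13.289°) = 1.5617 ≥ 1 ⇒ polar night, H₀ = 0 and Q̄ = 0.
Daily total = Q̄ × 24.00 h × 3600 s/h = 0.00 MJ/m².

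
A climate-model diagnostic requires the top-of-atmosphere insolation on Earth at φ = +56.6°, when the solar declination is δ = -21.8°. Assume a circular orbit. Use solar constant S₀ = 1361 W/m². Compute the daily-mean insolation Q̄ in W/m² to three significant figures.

Q̄ ≈ 52.6 W/m²

cos H₀ = −tan(+56.6°) tan(-21.800°) = 0.6066, H₀ = 0.9190 rad.
Bracket: H₀ sin φ sin δ + cos φ cos δ sin H₀ = 0.9190×0.83485×-0.37137 + 0.55048×0.92849×0.79502 = -0.284925 + 0.406347 = 0.121422.
Q̄ = (S₀/π) × [bracket] = (1361/π) × 0.121422 = 52.60 W/m².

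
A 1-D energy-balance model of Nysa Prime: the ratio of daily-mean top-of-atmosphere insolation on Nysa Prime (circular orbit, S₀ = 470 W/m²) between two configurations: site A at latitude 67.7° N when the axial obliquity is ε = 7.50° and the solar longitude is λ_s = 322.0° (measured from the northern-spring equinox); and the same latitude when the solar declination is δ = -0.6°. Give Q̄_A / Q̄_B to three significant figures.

Q̄_A / Q̄_B ≈ 0.738

— Configuration A (φ=+67.7°):
Solar declination: sin δ = sin ε · sin λ_s = sin 7.50° × sin 322.0° = -0.08036, so δ = -4.609°.
cos H₀ = −tan(+67.7°) tan(-4.609°) = 0.1966, H₀ = 1.3729 rad.
Bracket: H₀ sin φ sin δ + cos φ cos δ sin H₀ = 1.3729×0.92521×-0.08036 + 0.37946×0.99677×0.98049 = -0.102075 + 0.370855 = 0.268780.
Q̄ = (S₀/π) × [bracket] = (470/π) × 0.268780 = 40.211 W/m².
— Configuration B (φ=+67.7°):
cos H₀ = −tan(+67.7°) tan(-0.600°) = 0.0255, H₀ = 1.5453 rad.
Bracket: H₀ sin φ sin δ + cos φ cos δ sin H₀ = 1.5453×0.92521×-0.01047 + 0.37946×0.99995×0.99967 = -0.014969 + 0.379316 = 0.364347.
Q̄ = (S₀/π) × [bracket] = (470/π) × 0.364347 = 54.508 W/m².
Ratio Q̄_A / Q̄_B = 40.211 / 54.508 = 0.7377.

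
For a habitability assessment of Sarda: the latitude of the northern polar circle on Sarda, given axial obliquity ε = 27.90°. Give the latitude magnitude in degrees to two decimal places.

62.10°

The polar circle is the lowest latitude that experiences at least one full rotation of continuous daylight at the northern-summer solstice; it lies at |ϕ| = 90° − ε = 90° − 27.90° = 62.10°.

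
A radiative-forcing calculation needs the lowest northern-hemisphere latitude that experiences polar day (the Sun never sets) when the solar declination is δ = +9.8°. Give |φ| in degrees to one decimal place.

Polar day requires cos H₀ = −tan φ tan δ ≤ −1, i.e. tan φ tan δ ≥ 1.
The boundary is |tan φ| · |tan δ| = 1, so |φ| = 90° − |δ| = 90° − 9.8° = 80.2° in the northern hemisphere.

|φ| = 80.2°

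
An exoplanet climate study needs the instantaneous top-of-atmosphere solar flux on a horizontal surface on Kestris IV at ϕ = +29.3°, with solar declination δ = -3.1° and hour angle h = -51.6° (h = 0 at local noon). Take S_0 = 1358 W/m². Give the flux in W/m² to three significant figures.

699 W/m²

cos θ_z = sin ϕ sin δ + cos ϕ cos δ cos h = -0.026465 + 0.540891 = 0.514426.
Flux = S_0 · cos θ_z = 1358 × 0.514426 = 698.6 W/m².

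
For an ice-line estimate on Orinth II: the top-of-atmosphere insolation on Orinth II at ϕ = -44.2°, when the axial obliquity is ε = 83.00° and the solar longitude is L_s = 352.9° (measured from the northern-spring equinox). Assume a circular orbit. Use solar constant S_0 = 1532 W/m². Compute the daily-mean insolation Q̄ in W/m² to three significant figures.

Q̄ ≈ 415 W/m²

Solar declination: sin δ = sin ε · sin L_s = sin 83.00° × sin 352.9° = -0.12268, so δ = -7.047°.
cos h₀ = −tan(-44.2°) tan(-7.047°) = -0.1202, h₀ = 1.6913 rad.
Bracket: h₀ sin ϕ sin δ + cos ϕ cos δ sin h₀ = 1.6913×-0.69717×-0.12268 + 0.71691×0.99245×0.99275 = 0.144655 + 0.706339 = 0.850994.
Q̄ = (S_0/π) × [bracket] = (1532/π) × 0.850994 = 415.0 W/m².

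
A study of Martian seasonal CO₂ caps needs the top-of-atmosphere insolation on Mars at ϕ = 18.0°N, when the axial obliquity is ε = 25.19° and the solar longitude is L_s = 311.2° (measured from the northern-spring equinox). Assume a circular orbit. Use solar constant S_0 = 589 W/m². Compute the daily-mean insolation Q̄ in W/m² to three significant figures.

Q̄ ≈ 141 W/m²

Solar declination: sin δ = sin ε · sin L_s = sin 25.19° × sin 311.2° = -0.32024, so δ = -18.678°.
cos h₀ = −tan(+18.0°) tan(-18.678°) = 0.1098, h₀ = 1.4607 rad.
Bracket: h₀ sin ϕ sin δ + cos ϕ cos δ sin h₀ = 1.4607×0.30902×-0.32024 + 0.95106×0.94734×0.99395 = -0.144552 + 0.895526 = 0.750974.
Q̄ = (S_0/π) × [bracket] = (589/π) × 0.750974 = 140.8 W/m².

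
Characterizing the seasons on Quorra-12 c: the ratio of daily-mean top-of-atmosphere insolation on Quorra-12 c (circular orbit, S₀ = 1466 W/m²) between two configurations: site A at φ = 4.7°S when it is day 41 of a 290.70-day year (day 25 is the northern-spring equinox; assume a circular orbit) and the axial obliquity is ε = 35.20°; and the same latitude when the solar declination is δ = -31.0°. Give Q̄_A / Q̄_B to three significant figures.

— Configuration A (φ=-4.7°):
Solar longitude: λ_s = 360° × (41 − 25)/290.70 = 19.814°.
sin δ = sin 35.20° × sin 19.814° = 0.19539, so δ = +11.268°.
cos H₀ = −tan(-4.7°) tan(+11.268°) = 0.0164, H₀ = 1.5544 rad.
Bracket: H₀ sin φ sin δ + cos φ cos δ sin H₀ = 1.5544×-0.08194×0.19539 + 0.99664×0.98072×0.99987 = -0.024886 + 0.977298 = 0.952412.
Q̄ = (S₀/π) × [bracket] = (1466/π) × 0.952412 = 444.44 W/m².
— Configuration B (φ=-4.7°):
cos H₀ = −tan(-4.7°) tan(-31.000°) = -0.0494, H₀ = 1.6202 rad.
Bracket: H₀ sin φ sin δ + cos φ cos δ sin H₀ = 1.6202×-0.08194×-0.51504 + 0.99664×0.85717×0.99878 = 0.068376 + 0.853248 = 0.921624.
Q̄ = (S₀/π) × [bracket] = (1466/π) × 0.921624 = 430.07 W/m².
Ratio Q̄_A / Q̄_B = 444.44 / 430.07 = 1.033.

Q̄_A / Q̄_B ≈ 1.03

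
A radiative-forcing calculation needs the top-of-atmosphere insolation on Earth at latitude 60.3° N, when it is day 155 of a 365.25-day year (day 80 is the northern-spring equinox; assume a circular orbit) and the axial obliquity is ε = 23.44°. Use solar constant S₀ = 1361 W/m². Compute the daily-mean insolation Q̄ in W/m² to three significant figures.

Solar longitude: λ_s = 360° × (155 − 80)/365.25 = 73.922°.
sin δ = sin 23.44° × sin 73.922° = 0.38223, so δ = +22.472°.
cos H₀ = −tan(+60.3°) tan(+22.472°) = -0.7252, H₀ = 2.3821 rad.
Bracket: H₀ sin φ sin δ + cos φ cos δ sin H₀ = 2.3821×0.86863×0.38223 + 0.49546×0.92407×0.68856 = 0.790896 + 0.315250 = 1.106146.
Q̄ = (S₀/π) × [bracket] = (1361/π) × 1.106146 = 479.2 W/m².

Q̄ ≈ 479 W/m²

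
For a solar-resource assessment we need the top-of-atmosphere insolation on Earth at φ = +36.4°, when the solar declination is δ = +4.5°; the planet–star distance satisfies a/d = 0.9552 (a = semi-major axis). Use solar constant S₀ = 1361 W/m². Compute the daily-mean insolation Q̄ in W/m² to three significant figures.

cos H₀ = −tan(+36.4°) tan(+4.500°) = -0.0580, H₀ = 1.6289 rad.
Bracket: H₀ sin φ sin δ + cos φ cos δ sin H₀ = 1.6289×0.59342×0.07846 + 0.80489×0.99692×0.99832 = 0.075841 + 0.801063 = 0.876904.
Inverse-square distance factor (a/d)² = 0.9552² = 0.912407.
Q̄ = (S₀/π) × 0.912407 × [bracket] = (1361/π) × 0.912407 × 0.876904 = 346.6 W/m².

Q̄ ≈ 347 W/m²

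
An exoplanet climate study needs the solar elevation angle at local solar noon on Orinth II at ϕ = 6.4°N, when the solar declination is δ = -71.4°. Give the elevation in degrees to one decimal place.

At local noon the hour angle is zero, so the zenith angle equals |ϕ − δ| = |+6.4° − (-71.400°)| = 77.800°.
Elevation = 90° − 77.800° = 12.2°.

12.2°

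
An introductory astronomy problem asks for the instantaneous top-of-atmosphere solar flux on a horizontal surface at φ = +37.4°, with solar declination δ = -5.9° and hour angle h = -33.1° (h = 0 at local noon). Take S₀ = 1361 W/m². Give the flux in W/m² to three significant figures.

816 W/m²

cos θ_z = sin φ sin δ + cos φ cos δ cos h = -0.062434 + 0.661971 = 0.599537.
Flux = S₀ · cos θ_z = 1361 × 0.599537 = 816.0 W/m².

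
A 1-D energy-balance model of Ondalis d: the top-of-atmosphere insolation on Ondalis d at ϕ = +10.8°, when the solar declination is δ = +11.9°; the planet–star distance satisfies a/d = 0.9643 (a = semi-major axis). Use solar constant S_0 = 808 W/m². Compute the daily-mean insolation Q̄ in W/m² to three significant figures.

cos h₀ = −tan(+10.8°) tan(+11.900°) = -0.0402, h₀ = 1.6110 rad.
Bracket: h₀ sin ϕ sin δ + cos ϕ cos δ sin h₀ = 1.6110×0.18738×0.20620 + 0.98229×0.97851×0.99919 = 0.062245 + 0.960402 = 1.022647.
Inverse-square distance factor (a/d)² = 0.9643² = 0.929874.
Q̄ = (S_0/π) × 0.929874 × [bracket] = (808/π) × 0.929874 × 1.022647 = 244.6 W/m².

Q̄ ≈ 245 W/m²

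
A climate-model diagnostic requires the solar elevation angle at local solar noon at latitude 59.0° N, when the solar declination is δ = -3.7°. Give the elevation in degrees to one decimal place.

At local noon the hour angle is zero, so the zenith angle equals |φ − δ| = |+59.0° − (-3.700°)| = 62.700°.
Elevation = 90° − 62.700° = 27.3°.

27.3°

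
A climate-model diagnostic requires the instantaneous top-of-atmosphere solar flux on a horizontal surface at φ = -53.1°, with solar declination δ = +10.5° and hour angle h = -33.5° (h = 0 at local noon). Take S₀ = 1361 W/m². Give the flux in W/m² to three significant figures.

472 W/m²

cos θ_z = sin φ sin δ + cos φ cos δ cos h = -0.145731 + 0.492298 = 0.346567.
Flux = S₀ · cos θ_z = 1361 × 0.346567 = 471.7 W/m².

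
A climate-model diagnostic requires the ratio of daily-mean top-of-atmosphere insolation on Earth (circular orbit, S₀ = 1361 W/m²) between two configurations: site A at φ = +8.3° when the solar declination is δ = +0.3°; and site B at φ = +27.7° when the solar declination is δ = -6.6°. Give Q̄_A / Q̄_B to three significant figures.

Q̄_A / Q̄_B ≈ 1.24

— Configuration A (φ=+8.3°):
cos H₀ = −tan(+8.3°) tan(+0.300°) = -0.0008, H₀ = 1.5716 rad.
Bracket: H₀ sin φ sin δ + cos φ cos δ sin H₀ = 1.5716×0.14436×0.00524 + 0.98953×0.99999×1.00000 = 0.001189 + 0.989520 = 0.990709.
Q̄ = (S₀/π) × [bracket] = (1361/π) × 0.990709 = 429.19 W/m².
— Configuration B (φ=+27.7°):
cos H₀ = −tan(+27.7°) tan(-6.600°) = 0.0607, H₀ = 1.5100 rad.
Bracket: H₀ sin φ sin δ + cos φ cos δ sin H₀ = 1.5100×0.46484×-0.11494 + 0.88539×0.99337×0.99815 = -0.080677 + 0.877893 = 0.797216.
Q̄ = (S₀/π) × [bracket] = (1361/π) × 0.797216 = 345.37 W/m².
Ratio Q̄_A / Q̄_B = 429.19 / 345.37 = 1.243.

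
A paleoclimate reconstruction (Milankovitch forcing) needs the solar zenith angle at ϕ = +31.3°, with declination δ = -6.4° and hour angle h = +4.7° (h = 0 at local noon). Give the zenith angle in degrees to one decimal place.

θ_z = 38.0°

cos θ_z = sin ϕ sin δ + cos ϕ cos δ cos h = -0.057910 + 0.846278 = 0.788368.
θ_z = arccos(0.788368) = 38.0°.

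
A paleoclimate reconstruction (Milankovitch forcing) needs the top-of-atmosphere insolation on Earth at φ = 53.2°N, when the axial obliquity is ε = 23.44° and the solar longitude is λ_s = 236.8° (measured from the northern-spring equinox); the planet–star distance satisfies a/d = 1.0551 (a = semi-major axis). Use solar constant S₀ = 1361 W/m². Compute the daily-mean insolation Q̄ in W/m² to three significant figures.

Q̄ ≈ 101 W/m²

Solar declination: sin δ = sin ε · sin λ_s = sin 23.44° × sin 236.8° = -0.33286, so δ = -19.442°.
cos H₀ = −tan(+53.2°) tan(-19.442°) = 0.4718, H₀ = 1.0794 rad.
Bracket: H₀ sin φ sin δ + cos φ cos δ sin H₀ = 1.0794×0.80073×-0.33286 + 0.59902×0.94298×0.88168 = -0.287694 + 0.498029 = 0.210335.
Inverse-square distance factor (a/d)² = 1.0551² = 1.113236.
Q̄ = (S₀/π) × 1.113236 × [bracket] = (1361/π) × 1.113236 × 0.210335 = 101.4 W/m².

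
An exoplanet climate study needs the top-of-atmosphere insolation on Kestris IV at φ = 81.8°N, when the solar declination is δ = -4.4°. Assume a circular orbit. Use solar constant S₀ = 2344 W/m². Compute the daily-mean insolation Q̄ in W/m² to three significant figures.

Q̄ ≈ 32.6 W/m²

cos H₀ = −tan(+81.8°) tan(-4.400°) = 0.5340, H₀ = 1.0075 rad.
Bracket: H₀ sin φ sin δ + cos φ cos δ sin H₀ = 1.0075×0.98978×-0.07672 + 0.14263×0.99705×0.84551 = -0.076505 + 0.120239 = 0.043734.
Q̄ = (S₀/π) × [bracket] = (2344/π) × 0.043734 = 32.63 W/m².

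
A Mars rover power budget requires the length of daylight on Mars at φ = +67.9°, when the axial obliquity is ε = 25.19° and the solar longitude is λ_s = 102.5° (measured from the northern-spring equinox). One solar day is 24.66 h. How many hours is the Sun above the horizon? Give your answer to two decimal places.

24.66 h

Solar declination: sin δ = sin ε · sin λ_s = sin 25.19° × sin 102.5° = 0.41553, so δ = +24.553°.
Sunrise equation: cos H₀ = −tan φ · tan δ = -1.1251 ≤ −1, so the Sun never sets (polar day) and H₀ = π.
Daylight = 2H₀/(2π) × 24.66 h = (3.1416/π) × 24.66 = 24.66 h.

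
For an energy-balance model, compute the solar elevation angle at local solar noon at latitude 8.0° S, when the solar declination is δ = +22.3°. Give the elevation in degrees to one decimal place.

59.7°

At local noon the hour angle is zero, so the zenith angle equals |ϕ − δ| = |-8.0° − (+22.300°)| = 30.300°.
Elevation = 90° − 30.300° = 59.7°.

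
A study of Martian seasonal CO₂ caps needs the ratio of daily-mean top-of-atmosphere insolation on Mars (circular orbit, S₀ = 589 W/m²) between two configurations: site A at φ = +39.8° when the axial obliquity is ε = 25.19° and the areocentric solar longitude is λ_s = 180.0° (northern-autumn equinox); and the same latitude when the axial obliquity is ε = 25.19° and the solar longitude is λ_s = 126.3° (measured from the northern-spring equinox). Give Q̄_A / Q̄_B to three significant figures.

Q̄_A / Q̄_B ≈ 0.698

— Configuration A (φ=+39.8°):
sin δ = sin 25.19° × sin 180.0° = 0.00000, so δ = +0.000°.
cos H₀ = −tan(+39.8°) tan(+0.000°) = -0.0000, H₀ = 1.5708 rad.
Bracket: H₀ sin φ sin δ + cos φ cos δ sin H₀ = 1.5708×0.64011×0.00000 + 0.76828×1.00000×1.00000 = 0.000000 + 0.768280 = 0.768280.
Q̄ = (S₀/π) × [bracket] = (589/π) × 0.768280 = 144.04 W/m².
— Configuration B (φ=+39.8°):
Solar declination: sin δ = sin ε · sin λ_s = sin 25.19° × sin 126.3° = 0.34302, so δ = +20.061°.
cos H₀ = −tan(+39.8°) tan(+20.061°) = -0.3043, H₀ = 1.8800 rad.
Bracket: H₀ sin φ sin δ + cos φ cos δ sin H₀ = 1.8800×0.64011×0.34302 + 0.76828×0.93933×0.95259 = 0.412793 + 0.687454 = 1.100247.
Q̄ = (S₀/π) × [bracket] = (589/π) × 1.100247 = 206.28 W/m².
Ratio Q̄_A / Q̄_B = 144.04 / 206.28 = 0.6983.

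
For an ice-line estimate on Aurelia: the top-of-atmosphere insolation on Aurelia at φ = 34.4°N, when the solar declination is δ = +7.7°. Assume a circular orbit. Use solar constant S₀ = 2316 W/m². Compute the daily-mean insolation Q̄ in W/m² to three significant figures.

Q̄ ≈ 693 W/m²

cos H₀ = −tan(+34.4°) tan(+7.700°) = -0.0926, H₀ = 1.6635 rad.
Bracket: H₀ sin φ sin δ + cos φ cos δ sin H₀ = 1.6635×0.56497×0.13399 + 0.82511×0.99098×0.99571 = 0.125927 + 0.814160 = 0.940087.
Q̄ = (S₀/π) × [bracket] = (2316/π) × 0.940087 = 693.0 W/m².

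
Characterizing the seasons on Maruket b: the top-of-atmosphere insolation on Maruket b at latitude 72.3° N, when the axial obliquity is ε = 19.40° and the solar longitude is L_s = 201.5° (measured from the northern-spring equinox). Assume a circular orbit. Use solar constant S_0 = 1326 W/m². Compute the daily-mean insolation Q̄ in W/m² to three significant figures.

Q̄ ≈ 60.0 W/m²

Solar declination: sin δ = sin ε · sin L_s = sin 19.40° × sin 201.5° = -0.12174, so δ = -6.992°.
cos h₀ = −tan(+72.3°) tan(-6.992°) = 0.3843, h₀ = 1.1763 rad.
Bracket: h₀ sin ϕ sin δ + cos ϕ cos δ sin h₀ = 1.1763×0.95266×-0.12174 + 0.30403×0.99256×0.92320 = -0.136424 + 0.278592 = 0.142168.
Q̄ = (S_0/π) × [bracket] = (1326/π) × 0.142168 = 60.01 W/m².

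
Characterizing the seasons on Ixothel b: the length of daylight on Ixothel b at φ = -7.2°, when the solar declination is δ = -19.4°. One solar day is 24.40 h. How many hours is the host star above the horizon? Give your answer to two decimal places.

12.55 h

cos H₀ = −tan φ · tan δ = −tan(-7.2°) × tan(-19.400°) = -0.0445, so H₀ = 1.6153 rad = 92.55°.
Daylight = 2H₀/(2π) × 24.40 h = (1.6153/π) × 24.40 = 12.55 h.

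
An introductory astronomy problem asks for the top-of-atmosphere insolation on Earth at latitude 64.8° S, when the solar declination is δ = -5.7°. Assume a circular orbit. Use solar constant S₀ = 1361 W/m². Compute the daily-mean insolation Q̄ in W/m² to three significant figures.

cos H₀ = −tan(-64.8°) tan(-5.700°) = -0.2121, H₀ = 1.7845 rad.
Bracket: H₀ sin φ sin δ + cos φ cos δ sin H₀ = 1.7845×-0.90483×-0.09932 + 0.42578×0.99506×0.97724 = 0.160369 + 0.414034 = 0.574403.
Q̄ = (S₀/π) × [bracket] = (1361/π) × 0.574403 = 248.8 W/m².

Q̄ ≈ 249 W/m²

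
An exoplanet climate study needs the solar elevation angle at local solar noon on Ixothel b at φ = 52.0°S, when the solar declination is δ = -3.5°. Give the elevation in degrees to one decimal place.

At local noon the hour angle is zero, so the zenith angle equals |φ − δ| = |-52.0° − (-3.500°)| = 48.500°.
Elevation = 90° − 48.500° = 41.5°.

41.5°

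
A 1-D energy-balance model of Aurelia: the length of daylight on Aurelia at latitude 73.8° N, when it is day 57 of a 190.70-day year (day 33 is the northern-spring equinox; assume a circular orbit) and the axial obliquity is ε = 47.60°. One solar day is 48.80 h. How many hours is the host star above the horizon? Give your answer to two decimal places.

Solar longitude: λ_s = 360° × (57 − 33)/190.70 = 45.307°.
sin δ = sin 47.60° × sin 45.307° = 0.52495, so δ = +31.665°.
Sunrise equation: cos H₀ = −tan φ · tan δ = -2.1230 ≤ −1, so the host star never sets (polar day) and H₀ = π.
Daylight = 2H₀/(2π) × 48.80 h = (3.1416/π) × 48.80 = 48.80 h.

48.80 h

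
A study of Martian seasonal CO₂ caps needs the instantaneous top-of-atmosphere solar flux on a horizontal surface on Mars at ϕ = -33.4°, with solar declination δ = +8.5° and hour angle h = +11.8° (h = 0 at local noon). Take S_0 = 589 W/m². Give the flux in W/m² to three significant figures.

cos θ_z = sin ϕ sin δ + cos ϕ cos δ cos h = -0.081366 + 0.808229 = 0.726863.
Flux = S_0 · cos θ_z = 589 × 0.726863 = 428.1 W/m².

428 W/m²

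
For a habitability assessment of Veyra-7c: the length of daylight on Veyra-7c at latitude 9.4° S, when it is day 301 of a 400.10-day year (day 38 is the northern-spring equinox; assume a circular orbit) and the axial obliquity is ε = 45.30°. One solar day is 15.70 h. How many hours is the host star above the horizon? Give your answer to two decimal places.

8.46 h

Solar longitude: L_s = 360° × (301 − 38)/400.10 = 236.641°.
sin δ = sin 45.30° × sin 236.641° = -0.59369, so δ = -36.419°.
cos h₀ = −tan ϕ · tan δ = −tan(-9.4°) × tan(-36.419°) = -0.1221, so h₀ = 1.6932 rad = 97.02°.
Daylight = 2h₀/(2π) × 15.70 h = (1.6932/π) × 15.70 = 8.46 h.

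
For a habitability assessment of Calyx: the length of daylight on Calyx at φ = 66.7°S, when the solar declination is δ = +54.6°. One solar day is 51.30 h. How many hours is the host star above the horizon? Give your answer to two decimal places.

0.00 h

cos H₀ = −tan φ · tan δ = 3.2673 ≥ 1, so the host star never rises (polar night) and H₀ = 0.
Daylight = 2H₀/(2π) × 51.30 h = (0.0000/π) × 51.30 = 0.00 h.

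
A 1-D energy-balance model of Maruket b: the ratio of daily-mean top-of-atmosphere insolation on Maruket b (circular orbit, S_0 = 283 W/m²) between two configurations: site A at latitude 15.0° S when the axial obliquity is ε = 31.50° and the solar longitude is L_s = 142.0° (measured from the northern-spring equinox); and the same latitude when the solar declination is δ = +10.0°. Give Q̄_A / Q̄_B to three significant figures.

Q̄_A / Q̄_B ≈ 0.893

— Configuration A (ϕ=-15.0°):
Solar declination: sin δ = sin ε · sin L_s = sin 31.50° × sin 142.0° = 0.32168, so δ = +18.765°.
cos h₀ = −tan(-15.0°) tan(+18.765°) = 0.0910, h₀ = 1.4796 rad.
Bracket: h₀ sin ϕ sin δ + cos ϕ cos δ sin h₀ = 1.4796×-0.25882×0.32168 + 0.96593×0.94685×0.99585 = -0.123187 + 0.910795 = 0.787608.
Q̄ = (S_0/π) × [bracket] = (283/π) × 0.787608 = 70.949 W/m².
— Configuration B (ϕ=-15.0°):
cos h₀ = −tan(-15.0°) tan(+10.000°) = 0.0472, h₀ = 1.5235 rad.
Bracket: h₀ sin ϕ sin δ + cos ϕ cos δ sin h₀ = 1.5235×-0.25882×0.17365 + 0.96593×0.98481×0.99888 = -0.068472 + 0.950192 = 0.881720.
Q̄ = (S_0/π) × [bracket] = (283/π) × 0.881720 = 79.427 W/m².
Ratio Q̄_A / Q̄_B = 70.949 / 79.427 = 0.8933.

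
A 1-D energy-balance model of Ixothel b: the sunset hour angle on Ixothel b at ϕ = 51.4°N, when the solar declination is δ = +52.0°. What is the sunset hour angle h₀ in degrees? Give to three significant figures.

Sunrise equation: cos h₀ = −tan ϕ · tan δ = -1.6034 ≤ −1, so the host star never sets (polar day) and h₀ = π.

h₀ = 180°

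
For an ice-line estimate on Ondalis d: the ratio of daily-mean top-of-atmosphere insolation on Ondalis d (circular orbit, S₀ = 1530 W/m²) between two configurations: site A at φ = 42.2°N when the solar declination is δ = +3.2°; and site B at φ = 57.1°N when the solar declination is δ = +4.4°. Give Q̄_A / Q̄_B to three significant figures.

Q̄_A / Q̄_B ≈ 1.24

— Configuration A (φ=+42.2°):
cos H₀ = −tan(+42.2°) tan(+3.200°) = -0.0507, H₀ = 1.6215 rad.
Bracket: H₀ sin φ sin δ + cos φ cos δ sin H₀ = 1.6215×0.67172×0.05582 + 0.74080×0.99844×0.99871 = 0.060799 + 0.738690 = 0.799489.
Q̄ = (S₀/π) × [bracket] = (1530/π) × 0.799489 = 389.36 W/m².
— Configuration B (φ=+57.1°):
cos H₀ = −tan(+57.1°) tan(+4.400°) = -0.1189, H₀ = 1.6900 rad.
Bracket: H₀ sin φ sin δ + cos φ cos δ sin H₀ = 1.6900×0.83962×0.07672 + 0.54317×0.99705×0.99290 = 0.108862 + 0.537723 = 0.646585.
Q̄ = (S₀/π) × [bracket] = (1530/π) × 0.646585 = 314.90 W/m².
Ratio Q̄_A / Q̄_B = 389.36 / 314.90 = 1.236.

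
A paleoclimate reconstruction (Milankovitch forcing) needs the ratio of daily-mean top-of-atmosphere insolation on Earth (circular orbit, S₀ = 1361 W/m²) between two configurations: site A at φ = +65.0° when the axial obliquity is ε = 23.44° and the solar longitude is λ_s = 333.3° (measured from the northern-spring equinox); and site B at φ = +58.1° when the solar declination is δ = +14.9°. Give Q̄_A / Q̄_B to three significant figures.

— Configuration A (φ=+65.0°):
Solar declination: sin δ = sin ε · sin λ_s = sin 23.44° × sin 333.3° = -0.17873, so δ = -10.296°.
cos H₀ = −tan(+65.0°) tan(-10.296°) = 0.3896, H₀ = 1.1706 rad.
Bracket: H₀ sin φ sin δ + cos φ cos δ sin H₀ = 1.1706×0.90631×-0.17873 + 0.42262×0.98390×0.92100 = -0.189619 + 0.382966 = 0.193347.
Q̄ = (S₀/π) × [bracket] = (1361/π) × 0.193347 = 83.762 W/m².
— Configuration B (φ=+58.1°):
cos H₀ = −tan(+58.1°) tan(+14.900°) = -0.4275, H₀ = 2.0125 rad.
Bracket: H₀ sin φ sin δ + cos φ cos δ sin H₀ = 2.0125×0.84897×0.25713 + 0.52844×0.96638×0.90403 = 0.439320 + 0.461664 = 0.900984.
Q̄ = (S₀/π) × [bracket] = (1361/π) × 0.900984 = 390.32 W/m².
Ratio Q̄_A / Q̄_B = 83.762 / 390.32 = 0.2146.

Q̄_A / Q̄_B ≈ 0.215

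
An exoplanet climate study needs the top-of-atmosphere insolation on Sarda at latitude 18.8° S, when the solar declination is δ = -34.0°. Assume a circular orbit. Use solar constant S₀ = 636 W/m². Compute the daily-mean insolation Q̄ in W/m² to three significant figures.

Q̄ ≈ 220 W/m²

cos H₀ = −tan(-18.8°) tan(-34.000°) = -0.2296, H₀ = 1.8025 rad.
Bracket: H₀ sin φ sin δ + cos φ cos δ sin H₀ = 1.8025×-0.32227×-0.55919 + 0.94665×0.82904×0.97328 = 0.324829 + 0.763841 = 1.088670.
Q̄ = (S₀/π) × [bracket] = (636/π) × 1.088670 = 220.4 W/m².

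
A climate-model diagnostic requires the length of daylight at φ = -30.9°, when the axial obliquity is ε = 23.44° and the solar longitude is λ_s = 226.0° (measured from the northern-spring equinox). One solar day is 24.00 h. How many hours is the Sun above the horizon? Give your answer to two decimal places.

Solar declination: sin δ = sin ε · sin λ_s = sin 23.44° × sin 226.0° = -0.28615, so δ = -16.627°.
cos H₀ = −tan φ · tan δ = −tan(-30.9°) × tan(-16.627°) = -0.1787, so H₀ = 1.7505 rad = 100.30°.
Daylight = 2H₀/(2π) × 24.00 h = (1.7505/π) × 24.00 = 13.37 h.

13.37 h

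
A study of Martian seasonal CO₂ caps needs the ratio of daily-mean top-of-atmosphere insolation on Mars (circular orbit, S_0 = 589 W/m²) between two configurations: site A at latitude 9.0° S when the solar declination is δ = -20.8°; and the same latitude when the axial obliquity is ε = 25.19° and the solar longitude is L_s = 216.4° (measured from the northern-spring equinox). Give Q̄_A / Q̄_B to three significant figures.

— Configuration A (ϕ=-9.0°):
cos h₀ = −tan(-9.0°) tan(-20.800°) = -0.0602, h₀ = 1.6310 rad.
Bracket: h₀ sin ϕ sin δ + cos ϕ cos δ sin h₀ = 1.6310×-0.15643×-0.35511 + 0.98769×0.93483×0.99819 = 0.090602 + 0.921651 = 1.012253.
Q̄ = (S_0/π) × [bracket] = (589/π) × 1.012253 = 189.78 W/m².
— Configuration B (ϕ=-9.0°):
Solar declination: sin δ = sin ε · sin L_s = sin 25.19° × sin 216.4° = -0.25257, so δ = -14.630°.
cos h₀ = −tan(-9.0°) tan(-14.630°) = -0.0413, h₀ = 1.6122 rad.
Bracket: h₀ sin ϕ sin δ + cos ϕ cos δ sin h₀ = 1.6122×-0.15643×-0.25257 + 0.98769×0.96758×0.99914 = 0.063697 + 0.954847 = 1.018544.
Q̄ = (S_0/π) × [bracket] = (589/π) × 1.018544 = 190.96 W/m².
Ratio Q̄_A / Q̄_B = 189.78 / 190.96 = 0.9938.

Q̄_A / Q̄_B ≈ 0.994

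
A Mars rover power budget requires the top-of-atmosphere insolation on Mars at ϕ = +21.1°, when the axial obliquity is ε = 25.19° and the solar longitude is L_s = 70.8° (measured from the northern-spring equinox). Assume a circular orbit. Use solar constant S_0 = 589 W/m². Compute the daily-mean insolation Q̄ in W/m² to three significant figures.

Solar declination: sin δ = sin ε · sin L_s = sin 25.19° × sin 70.8° = 0.40195, so δ = +23.700°.
cos h₀ = −tan(+21.1°) tan(+23.700°) = -0.1694, h₀ = 1.7410 rad.
Bracket: h₀ sin ϕ sin δ + cos ϕ cos δ sin h₀ = 1.7410×0.36000×0.40195 + 0.93295×0.91566×0.98555 = 0.251926 + 0.841921 = 1.093847.
Q̄ = (S_0/π) × [bracket] = (589/π) × 1.093847 = 205.1 W/m².

Q̄ ≈ 205 W/m²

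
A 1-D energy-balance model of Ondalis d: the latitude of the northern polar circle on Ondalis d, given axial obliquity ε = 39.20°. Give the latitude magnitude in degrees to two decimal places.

50.80°

The polar circle is the lowest latitude that experiences at least one full rotation of continuous daylight at the northern-summer solstice; it lies at |φ| = 90° − ε = 90° − 39.20° = 50.80°.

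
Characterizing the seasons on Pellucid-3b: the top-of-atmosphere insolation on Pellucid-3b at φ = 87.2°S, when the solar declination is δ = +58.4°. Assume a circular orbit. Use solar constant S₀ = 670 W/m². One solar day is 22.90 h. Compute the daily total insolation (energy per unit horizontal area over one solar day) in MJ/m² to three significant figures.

0.00 MJ/m²

cos H₀ = −tan(-87.2°) tan(+58.400°) = 33.2353 ≥ 1 ⇒ polar night, H₀ = 0 and Q̄ = 0.
Daily total = Q̄ × 22.90 h × 3600 s/h = 0.00 MJ/m².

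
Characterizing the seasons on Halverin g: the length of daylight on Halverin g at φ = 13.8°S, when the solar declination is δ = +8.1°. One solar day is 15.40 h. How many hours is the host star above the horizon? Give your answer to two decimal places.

7.53 h

cos H₀ = −tan φ · tan δ = −tan(-13.8°) × tan(+8.100°) = 0.0350, so H₀ = 1.5358 rad = 88.00°.
Daylight = 2H₀/(2π) × 15.40 h = (1.5358/π) × 15.40 = 7.53 h.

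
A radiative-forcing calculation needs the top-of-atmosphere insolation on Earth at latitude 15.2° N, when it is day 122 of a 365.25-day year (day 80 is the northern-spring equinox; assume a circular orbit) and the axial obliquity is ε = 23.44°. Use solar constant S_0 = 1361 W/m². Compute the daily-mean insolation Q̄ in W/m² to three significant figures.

Solar longitude: L_s = 360° × (122 − 80)/365.25 = 41.396°.
sin δ = sin 23.44° × sin 41.396° = 0.26304, so δ = +15.251°.
cos h₀ = −tan(+15.2°) tan(+15.251°) = -0.0741, h₀ = 1.6449 rad.
Bracket: h₀ sin ϕ sin δ + cos ϕ cos δ sin h₀ = 1.6449×0.26219×0.26304 + 0.96502×0.96478×0.99725 = 0.113443 + 0.928472 = 1.041915.
Q̄ = (S_0/π) × [bracket] = (1361/π) × 1.041915 = 451.4 W/m².

Q̄ ≈ 451 W/m²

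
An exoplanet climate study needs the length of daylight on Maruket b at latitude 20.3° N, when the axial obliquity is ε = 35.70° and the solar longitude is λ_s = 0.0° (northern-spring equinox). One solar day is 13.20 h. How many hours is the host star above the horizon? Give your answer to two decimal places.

Solar declination: sin δ = sin ε · sin λ_s = sin 35.70° × sin 0.0° = 0.00000, so δ = +0.000°.
cos H₀ = −tan φ · tan δ = −tan(+20.3°) × tan(+0.000°) = -0.0000, so H₀ = 1.5708 rad = 90.00°.
Daylight = 2H₀/(2π) × 13.20 h = (1.5708/π) × 13.20 = 6.60 h.

6.60 h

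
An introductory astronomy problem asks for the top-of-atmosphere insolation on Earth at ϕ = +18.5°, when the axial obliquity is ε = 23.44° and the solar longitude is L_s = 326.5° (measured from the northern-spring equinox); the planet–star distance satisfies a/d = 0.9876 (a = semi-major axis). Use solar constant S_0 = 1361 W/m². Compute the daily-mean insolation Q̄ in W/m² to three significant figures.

Q̄ ≈ 346 W/m²

Solar declination: sin δ = sin ε · sin L_s = sin 23.44° × sin 326.5° = -0.21955, so δ = -12.683°.
cos h₀ = −tan(+18.5°) tan(-12.683°) = 0.0753, h₀ = 1.4954 rad.
Bracket: h₀ sin ϕ sin δ + cos ϕ cos δ sin h₀ = 1.4954×0.31730×-0.21955 + 0.94832×0.97560×0.99716 = -0.104174 + 0.922553 = 0.818379.
Inverse-square distance factor (a/d)² = 0.9876² = 0.975354.
Q̄ = (S_0/π) × 0.975354 × [bracket] = (1361/π) × 0.975354 × 0.818379 = 345.8 W/m².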